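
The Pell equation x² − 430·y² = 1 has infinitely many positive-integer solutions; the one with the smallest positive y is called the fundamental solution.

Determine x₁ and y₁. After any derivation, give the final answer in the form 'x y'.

√430 → a₀=20, period (1,2,1,3,1,…,2,1,40); ℓ=14 even so k=13
step 0: (20, 1)  from 20·(1,0) + (0,1)
step 1: (21, 1)  from 1·(20,1) + (1,0)
…
step 3: (83, 4)  from 1·(62,3) + (21,1)
step 4: (311, 15)  from 3·(83,4) + (62,3)
step 5: (394, 19)  from 1·(311,15) + (83,4)
step 6: (2675, 129)  from 6·(394,19) + (311,15)
step 7: (21794, 1051)  from 8·(2675,129) + (394,19)
step 8: (133439, 6435)  from 6·(21794,1051) + (2675,129)
…
step 12: (2107880, 101651)  from 2·(754371,36379) + (599138,28893)
step 13: (2862251, 138030)  from 1·(2107880,101651) + (754371,36379)
→ (2862251, 138030).  Check: 2862251²=8192480787001, 430·138030²=8192480787000, difference 1.

2862251 138030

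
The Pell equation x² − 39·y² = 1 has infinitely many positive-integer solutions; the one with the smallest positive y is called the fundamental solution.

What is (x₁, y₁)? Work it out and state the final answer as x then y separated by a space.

[6; 4,12] for √39; ℓ=2 ⇒ convergent index 1
step 0: (6, 1)  from 6·(1,0) + (0,1)
step 1: (25, 4)  from 4·(6,1) + (1,0)
→ (25, 4).  Check: 25²=625, 39·4²=624, difference 1.

25 4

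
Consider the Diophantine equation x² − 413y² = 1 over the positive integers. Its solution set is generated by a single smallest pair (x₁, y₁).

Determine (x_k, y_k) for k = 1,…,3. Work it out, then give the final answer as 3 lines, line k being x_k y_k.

√413 → a₀=20, period (3,9,1,4,1,9,3,40); ℓ=8 even so k=7
k=0  a_k=20  p_k/q_k = 20/1
k=1  a_k=3  p_k/q_k = 61/3
…
k=5  a_k=1  p_k/q_k = 3719/183
k=6  a_k=9  p_k/q_k = 36560/1799
k=7  a_k=3  p_k/q_k = 113399/5580
(x₁, y₁) = (113399, 5580);  113399² − 413·5580² = 1 ✓
k=2:  x_2 = 113399·113399+413·5580·5580 = 25718666401,  y_2 = 113399·5580+5580·113399 = 1265532840
k=3:  x_3 = 113399·25718666401+413·5580·1265532840 = 5832942102300599,  y_3 = 113399·1265532840+5580·25718666401 = 287020317040740

113399 5580
25718666401 1265532840
5832942102300599 287020317040740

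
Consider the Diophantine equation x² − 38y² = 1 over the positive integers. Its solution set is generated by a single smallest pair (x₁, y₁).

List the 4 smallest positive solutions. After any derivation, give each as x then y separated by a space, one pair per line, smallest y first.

37 6
2737 444
202501 32850
14982337 2430456

√38 = [6; 6,12, …], period ℓ=2 (even) → k=1
step 0: (6, 1)  from 6·(1,0) + (0,1)
step 1: (37, 6)  from 6·(6,1) + (1,0)
(x₁, y₁) = (37, 6);  37² − 38·6² = 1 ✓
(x_2, y_2) = (37·37 + 38·6·6, 37·6 + 6·37) = (2737, 444)
(x_3, y_3) = (37·2737 + 38·6·444, 37·444 + 6·2737) = (202501, 32850)
(x_4, y_4) = (37·202501 + 38·6·32850, 37·32850 + 6·202501) = (14982337, 2430456)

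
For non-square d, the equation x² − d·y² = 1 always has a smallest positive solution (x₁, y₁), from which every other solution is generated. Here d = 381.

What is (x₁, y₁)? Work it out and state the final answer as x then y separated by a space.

1015 52

√381 → a₀=19, period (1,1,12,1,1,38); ℓ=6 even so k=5
step 0: (19, 1)  from 19·(1,0) + (0,1)
step 1: (20, 1)  from 1·(19,1) + (1,0)
…
step 4: (527, 27)  from 1·(488,25) + (39,2)
step 5: (1015, 52)  from 1·(527,27) + (488,25)
(x₁, y₁) = (1015, 52);  1015² − 381·52² = 1 ✓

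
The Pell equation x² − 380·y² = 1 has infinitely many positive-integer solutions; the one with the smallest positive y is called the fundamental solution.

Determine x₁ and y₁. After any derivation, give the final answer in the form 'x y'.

39 2

√380 = [19; 2,38, …], period ℓ=2 (even) → k=1
a_0=19:  p_0=19·1+0=19,  q_0=19·0+1=1
a_1=2:  p_1=2·19+1=39,  q_1=2·1+0=2
fundamental: x₁=39, y₁=2  (since 1521 − 380·4 = 1)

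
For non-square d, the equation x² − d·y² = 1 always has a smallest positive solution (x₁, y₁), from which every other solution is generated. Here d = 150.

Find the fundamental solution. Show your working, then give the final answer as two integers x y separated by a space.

√150 = [12; 4,24, …], period ℓ=2 (even) → k=1
i=0: a=12 ⇒ p=12, q=1
i=1: a=4 ⇒ p=49, q=4
(x₁, y₁) = (49, 4);  49² − 150·4² = 1 ✓

49 4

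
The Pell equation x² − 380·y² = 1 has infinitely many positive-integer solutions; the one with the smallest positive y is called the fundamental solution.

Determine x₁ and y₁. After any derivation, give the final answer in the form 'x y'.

39 2

d=380: √d = [19; 2,38] (ℓ=2, even), read p_1/q_1
k=0  a_k=19  p_k/q_k = 19/1
k=1  a_k=2  p_k/q_k = 39/2
→ (39, 2).  Check: 39²=1521, 380·2²=1520, difference 1.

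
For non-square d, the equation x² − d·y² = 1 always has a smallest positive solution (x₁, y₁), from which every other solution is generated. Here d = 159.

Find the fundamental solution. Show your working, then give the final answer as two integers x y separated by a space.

d=159: √d = [12; 1,1,1,1,3,1,1,1,1,24] (ℓ=10, even), read p_9/q_9
a_0=12:  p_0=12·1+0=12,  q_0=12·0+1=1
a_1=1:  p_1=1·12+1=13,  q_1=1·1+0=1
a_2=1:  p_2=1·13+12=25,  q_2=1·1+1=2
…
a_6=1:  p_6=1·227+63=290,  q_6=1·18+5=23
a_7=1:  p_7=1·290+227=517,  q_7=1·23+18=41
a_8=1:  p_8=1·517+290=807,  q_8=1·41+23=64
a_9=1:  p_9=1·807+517=1324,  q_9=1·64+41=105
→ (1324, 105).  Check: 1324²=1752976, 159·105²=1752975, difference 1.

1324 105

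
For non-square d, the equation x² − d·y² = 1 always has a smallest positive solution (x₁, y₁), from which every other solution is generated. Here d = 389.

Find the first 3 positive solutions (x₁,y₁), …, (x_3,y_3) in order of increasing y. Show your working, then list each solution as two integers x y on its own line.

3287049 166660
21609382256801 1095639172680
142062196675667653449 7202839293837075980

√389 → a₀=19, period (1,2,1,1,1,1,2,1,38); ℓ=9 odd so k=17
i=0: a=19 ⇒ p=19, q=1
i=1: a=1 ⇒ p=20, q=1
i=2: a=2 ⇒ p=59, q=3
…
i=4: a=1 ⇒ p=138, q=7
i=5: a=1 ⇒ p=217, q=11
i=6: a=1 ⇒ p=355, q=18
i=7: a=2 ⇒ p=927, q=47
…
i=9: a=38 ⇒ p=49643, q=2517
i=10: a=1 ⇒ p=50925, q=2582
…
i=12: a=1 ⇒ p=202418, q=10263
i=13: a=1 ⇒ p=353911, q=17944
i=14: a=1 ⇒ p=556329, q=28207
i=15: a=1 ⇒ p=910240, q=46151
i=16: a=2 ⇒ p=2376809, q=120509
i=17: a=1 ⇒ p=3287049, q=166660
(x₁, y₁) = (3287049, 166660);  3287049² − 389·166660² = 1 ✓
(3287049+166660√389)^2 = 21609382256801 + 1095639172680√389
(3287049+166660√389)^3 = 142062196675667653449 + 7202839293837075980√389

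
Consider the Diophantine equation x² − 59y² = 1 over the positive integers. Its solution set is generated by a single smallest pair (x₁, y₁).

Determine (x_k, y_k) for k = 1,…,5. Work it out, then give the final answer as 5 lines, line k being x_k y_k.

530 69
561799 73140
595506410 77528331
631236232801 82179957720
669109811262650 87110677654869

[7; 1,2,7,2,1,14] for √59; ℓ=6 ⇒ convergent index 5
i=0: a=7 ⇒ p=7, q=1
i=1: a=1 ⇒ p=8, q=1
i=2: a=2 ⇒ p=23, q=3
i=3: a=7 ⇒ p=169, q=22
i=4: a=2 ⇒ p=361, q=47
i=5: a=1 ⇒ p=530, q=69
fundamental: x₁=530, y₁=69  (since 280900 − 59·4761 = 1)
k=2:  x_2 = 530·530+59·69·69 = 561799,  y_2 = 530·69+69·530 = 73140
k=3:  x_3 = 530·561799+59·69·73140 = 595506410,  y_3 = 530·73140+69·561799 = 77528331
k=4:  x_4 = 530·595506410+59·69·77528331 = 631236232801,  y_4 = 530·77528331+69·595506410 = 82179957720
k=5:  x_5 = 530·631236232801+59·69·82179957720 = 669109811262650,  y_5 = 530·82179957720+69·631236232801 = 87110677654869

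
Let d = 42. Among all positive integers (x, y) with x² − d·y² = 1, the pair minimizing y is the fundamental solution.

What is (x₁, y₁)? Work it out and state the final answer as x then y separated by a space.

13 2

d=42: √d = [6; 2,12] (ℓ=2, even), read p_1/q_1
step 0: (6, 1)  from 6·(1,0) + (0,1)
step 1: (13, 2)  from 2·(6,1) + (1,0)
(x₁, y₁) = (13, 2);  13² − 42·2² = 1 ✓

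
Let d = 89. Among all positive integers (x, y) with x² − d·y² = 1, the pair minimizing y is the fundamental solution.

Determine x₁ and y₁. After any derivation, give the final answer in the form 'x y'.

500001 53000

√89 → a₀=9, period (2,3,3,2,18); ℓ=5 odd so k=9
k=0  a_k=9  p_k/q_k = 9/1
…
k=5  a_k=18  p_k/q_k = 9217/977
…
k=7  a_k=3  p_k/q_k = 66019/6998
k=8  a_k=3  p_k/q_k = 216991/23001
k=9  a_k=2  p_k/q_k = 500001/53000
→ (500001, 53000).  Check: 500001²=250001000001, 89·53000²=250001000000, difference 1.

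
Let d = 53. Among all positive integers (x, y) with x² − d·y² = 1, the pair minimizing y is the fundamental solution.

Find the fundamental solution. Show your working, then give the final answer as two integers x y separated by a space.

66249 9100

√53 = [7; 3,1,1,3,14, …], period ℓ=5 (odd) → k=9
a_0=7:  p_0=7·1+0=7,  q_0=7·0+1=1
…
a_5=14:  p_5=14·182+51=2599,  q_5=14·25+7=357
…
a_7=1:  p_7=1·7979+2599=10578,  q_7=1·1096+357=1453
a_8=1:  p_8=1·10578+7979=18557,  q_8=1·1453+1096=2549
a_9=3:  p_9=3·18557+10578=66249,  q_9=3·2549+1453=9100
(x₁, y₁) = (66249, 9100);  66249² − 53·9100² = 1 ✓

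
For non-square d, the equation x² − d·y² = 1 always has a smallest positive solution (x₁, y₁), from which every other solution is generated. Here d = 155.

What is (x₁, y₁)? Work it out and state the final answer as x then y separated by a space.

[12; 2,4,2,24] for √155; ℓ=4 ⇒ convergent index 3
k=0  a_k=12  p_k/q_k = 12/1
k=1  a_k=2  p_k/q_k = 25/2
k=2  a_k=4  p_k/q_k = 112/9
k=3  a_k=2  p_k/q_k = 249/20
(x₁, y₁) = (249, 20);  249² − 155·20² = 1 ✓

249 20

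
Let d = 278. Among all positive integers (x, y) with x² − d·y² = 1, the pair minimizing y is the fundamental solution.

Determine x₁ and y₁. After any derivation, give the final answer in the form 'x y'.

√278 → a₀=16, period (1,2,16,2,1,32); ℓ=6 even so k=5
i=0: a=16 ⇒ p=16, q=1
…
i=4: a=2 ⇒ p=1684, q=101
i=5: a=1 ⇒ p=2501, q=150
(x₁, y₁) = (2501, 150);  2501² − 278·150² = 1 ✓

2501 150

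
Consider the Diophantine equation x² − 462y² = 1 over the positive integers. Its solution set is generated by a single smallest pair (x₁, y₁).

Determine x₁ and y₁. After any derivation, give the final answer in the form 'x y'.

√462 → a₀=21, period (2,42); ℓ=2 even so k=1
i=0: a=21 ⇒ p=21, q=1
i=1: a=2 ⇒ p=43, q=2
→ (43, 2).  Check: 43²=1849, 462·2²=1848, difference 1.

43 2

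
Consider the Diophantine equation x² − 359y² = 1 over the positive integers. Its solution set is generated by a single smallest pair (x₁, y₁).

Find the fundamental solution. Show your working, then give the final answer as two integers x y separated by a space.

√359 = [18; 1,17,1,36, …], period ℓ=4 (even) → k=3
i=0: a=18 ⇒ p=18, q=1
…
i=2: a=17 ⇒ p=341, q=18
i=3: a=1 ⇒ p=360, q=19
(x₁, y₁) = (360, 19);  360² − 359·19² = 1 ✓

360 19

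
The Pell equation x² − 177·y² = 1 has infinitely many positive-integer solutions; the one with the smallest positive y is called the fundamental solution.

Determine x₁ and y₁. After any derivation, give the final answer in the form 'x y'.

√177 = [13; 3,3,2,8,2,3,3,26, …], period ℓ=8 (even) → k=7
i=0: a=13 ⇒ p=13, q=1
i=1: a=3 ⇒ p=40, q=3
i=2: a=3 ⇒ p=133, q=10
i=3: a=2 ⇒ p=306, q=23
i=4: a=8 ⇒ p=2581, q=194
…
i=6: a=3 ⇒ p=18985, q=1427
i=7: a=3 ⇒ p=62423, q=4692
(x₁, y₁) = (62423, 4692);  62423² − 177·4692² = 1 ✓

62423 4692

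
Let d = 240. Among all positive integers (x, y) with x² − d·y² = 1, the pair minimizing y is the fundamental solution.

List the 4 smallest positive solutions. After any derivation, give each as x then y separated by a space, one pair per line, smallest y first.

√240 → a₀=15, period (2,30); ℓ=2 even so k=1
a_0=15:  p_0=15·1+0=15,  q_0=15·0+1=1
a_1=2:  p_1=2·15+1=31,  q_1=2·1+0=2
fundamental: x₁=31, y₁=2  (since 961 − 240·4 = 1)
n=2: (31,2)∘(31,2) = (31·31+240·2·2, 31·2+2·31) = (1921,124)
n=3: (1921,124)∘(31,2) = (31·1921+240·2·124, 31·124+2·1921) = (119071,7686)
n=4: (119071,7686)∘(31,2) = (31·119071+240·2·7686, 31·7686+2·119071) = (7380481,476408)

31 2
1921 124
119071 7686
7380481 476408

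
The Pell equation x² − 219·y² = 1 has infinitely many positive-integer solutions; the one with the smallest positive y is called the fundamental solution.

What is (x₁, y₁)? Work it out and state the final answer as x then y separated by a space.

d=219: √d = [14; 1,3,1,28] (ℓ=4, even), read p_3/q_3
k=0  a_k=14  p_k/q_k = 14/1
…
k=2  a_k=3  p_k/q_k = 59/4
k=3  a_k=1  p_k/q_k = 74/5
fundamental: x₁=74, y₁=5  (since 5476 − 219·25 = 1)

74 5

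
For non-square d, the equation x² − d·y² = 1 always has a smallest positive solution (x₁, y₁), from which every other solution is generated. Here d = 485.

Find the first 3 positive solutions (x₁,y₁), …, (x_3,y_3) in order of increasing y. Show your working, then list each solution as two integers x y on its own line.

969 44
1877921 85272
3639409929 165257092

d=485: √d = [22; 44] (ℓ=1, odd), read p_1/q_1
i=0: a=22 ⇒ p=22, q=1
i=1: a=44 ⇒ p=969, q=44
→ (969, 44).  Check: 969²=938961, 485·44²=938960, difference 1.
(969+44√485)^2 = 1877921 + 85272√485
(969+44√485)^3 = 3639409929 + 165257092√485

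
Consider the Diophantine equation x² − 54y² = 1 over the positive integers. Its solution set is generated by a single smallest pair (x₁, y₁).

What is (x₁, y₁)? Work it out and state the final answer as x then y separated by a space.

[7; 2,1,6,1,2,14] for √54; ℓ=6 ⇒ convergent index 5
i=0: a=7 ⇒ p=7, q=1
i=1: a=2 ⇒ p=15, q=2
…
i=4: a=1 ⇒ p=169, q=23
i=5: a=2 ⇒ p=485, q=66
→ (485, 66).  Check: 485²=235225, 54·66²=235224, difference 1.

485 66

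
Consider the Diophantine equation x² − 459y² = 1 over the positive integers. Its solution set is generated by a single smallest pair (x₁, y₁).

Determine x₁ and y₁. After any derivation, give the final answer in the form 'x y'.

[21; 2,2,1,4,21,4,1,2,2,42] for √459; ℓ=10 ⇒ convergent index 9
step 0: (21, 1)  from 21·(1,0) + (0,1)
step 1: (43, 2)  from 2·(21,1) + (1,0)
step 2: (107, 5)  from 2·(43,2) + (21,1)
step 3: (150, 7)  from 1·(107,5) + (43,2)
step 4: (707, 33)  from 4·(150,7) + (107,5)
step 5: (14997, 700)  from 21·(707,33) + (150,7)
step 6: (60695, 2833)  from 4·(14997,700) + (707,33)
step 7: (75692, 3533)  from 1·(60695,2833) + (14997,700)
step 8: (212079, 9899)  from 2·(75692,3533) + (60695,2833)
step 9: (499850, 23331)  from 2·(212079,9899) + (75692,3533)
(x₁, y₁) = (499850, 23331);  499850² − 459·23331² = 1 ✓

499850 23331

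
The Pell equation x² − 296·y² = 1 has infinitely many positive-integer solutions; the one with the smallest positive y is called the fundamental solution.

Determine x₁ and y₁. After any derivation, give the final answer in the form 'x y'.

√296 = [17; 4,1,7,1,4,34, …], period ℓ=6 (even) → k=5
step 0: (17, 1)  from 17·(1,0) + (0,1)
step 1: (69, 4)  from 4·(17,1) + (1,0)
step 2: (86, 5)  from 1·(69,4) + (17,1)
step 3: (671, 39)  from 7·(86,5) + (69,4)
step 4: (757, 44)  from 1·(671,39) + (86,5)
step 5: (3699, 215)  from 4·(757,44) + (671,39)
→ (3699, 215).  Check: 3699²=13682601, 296·215²=13682600, difference 1.

3699 215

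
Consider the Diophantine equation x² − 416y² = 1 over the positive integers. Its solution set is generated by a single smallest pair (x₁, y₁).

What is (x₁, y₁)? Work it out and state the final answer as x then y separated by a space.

√416 → a₀=20, period (2,1,1,9,1,1,2,40); ℓ=8 even so k=7
step 0: (20, 1)  from 20·(1,0) + (0,1)
step 1: (41, 2)  from 2·(20,1) + (1,0)
…
step 4: (979, 48)  from 9·(102,5) + (61,3)
…
step 6: (2060, 101)  from 1·(1081,53) + (979,48)
step 7: (5201, 255)  from 2·(2060,101) + (1081,53)
fundamental: x₁=5201, y₁=255  (since 27050401 − 416·65025 = 1)

5201 255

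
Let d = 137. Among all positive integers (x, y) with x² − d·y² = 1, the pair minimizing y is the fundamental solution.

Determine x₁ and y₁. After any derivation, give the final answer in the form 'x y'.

[11; 1,2,2,1,1,2,2,1,22] for √137; ℓ=9 ⇒ convergent index 17
step 0: (11, 1)  from 11·(1,0) + (0,1)
step 1: (12, 1)  from 1·(11,1) + (1,0)
step 2: (35, 3)  from 2·(12,1) + (11,1)
…
step 5: (199, 17)  from 1·(117,10) + (82,7)
…
step 7: (1229, 105)  from 2·(515,44) + (199,17)
step 8: (1744, 149)  from 1·(1229,105) + (515,44)
…
step 11: (122279, 10447)  from 2·(41341,3532) + (39597,3383)
step 12: (285899, 24426)  from 2·(122279,10447) + (41341,3532)
step 13: (408178, 34873)  from 1·(285899,24426) + (122279,10447)
…
step 16: (4286741, 366241)  from 2·(1796332,153471) + (694077,59299)
step 17: (6083073, 519712)  from 1·(4286741,366241) + (1796332,153471)
(x₁, y₁) = (6083073, 519712);  6083073² − 137·519712² = 1 ✓

6083073 519712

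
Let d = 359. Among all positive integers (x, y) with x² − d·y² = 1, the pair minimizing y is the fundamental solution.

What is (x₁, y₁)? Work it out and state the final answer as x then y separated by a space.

√359 = [18; 1,17,1,36, …], period ℓ=4 (even) → k=3
k=0  a_k=18  p_k/q_k = 18/1
…
k=2  a_k=17  p_k/q_k = 341/18
k=3  a_k=1  p_k/q_k = 360/19
(x₁, y₁) = (360, 19);  360² − 359·19² = 1 ✓

360 19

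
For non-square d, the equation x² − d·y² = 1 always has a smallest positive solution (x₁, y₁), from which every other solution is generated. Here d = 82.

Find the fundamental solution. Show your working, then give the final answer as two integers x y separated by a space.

d=82: √d = [9; 18] (ℓ=1, odd), read p_1/q_1
i=0: a=9 ⇒ p=9, q=1
i=1: a=18 ⇒ p=163, q=18
→ (163, 18).  Check: 163²=26569, 82·18²=26568, difference 1.

163 18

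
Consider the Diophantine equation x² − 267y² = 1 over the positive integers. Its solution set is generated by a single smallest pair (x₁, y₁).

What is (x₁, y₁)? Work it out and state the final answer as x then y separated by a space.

[16; 2,1,15,1,2,32] for √267; ℓ=6 ⇒ convergent index 5
i=0: a=16 ⇒ p=16, q=1
…
i=3: a=15 ⇒ p=768, q=47
i=4: a=1 ⇒ p=817, q=50
i=5: a=2 ⇒ p=2402, q=147
fundamental: x₁=2402, y₁=147  (since 5769604 − 267·21609 = 1)

2402 147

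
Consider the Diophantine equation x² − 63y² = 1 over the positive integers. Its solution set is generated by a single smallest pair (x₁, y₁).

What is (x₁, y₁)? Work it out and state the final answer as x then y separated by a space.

8 1

d=63: √d = [7; 1,14] (ℓ=2, even), read p_1/q_1
k=0  a_k=7  p_k/q_k = 7/1
k=1  a_k=1  p_k/q_k = 8/1
fundamental: x₁=8, y₁=1  (since 64 − 63·1 = 1)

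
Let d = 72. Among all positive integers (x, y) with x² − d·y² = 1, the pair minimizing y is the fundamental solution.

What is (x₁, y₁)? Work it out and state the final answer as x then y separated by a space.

17 2

√72 → a₀=8, period (2,16); ℓ=2 even so k=1
k=0  a_k=8  p_k/q_k = 8/1
k=1  a_k=2  p_k/q_k = 17/2
→ (17, 2).  Check: 17²=289, 72·2²=288, difference 1.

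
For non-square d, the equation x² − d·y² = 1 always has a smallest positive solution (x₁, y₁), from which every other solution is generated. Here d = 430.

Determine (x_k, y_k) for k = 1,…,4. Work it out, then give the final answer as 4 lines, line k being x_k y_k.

[20; 1,2,1,3,1,…,2,1,40] for √430; ℓ=14 ⇒ convergent index 13
i=0: a=20 ⇒ p=20, q=1
i=1: a=1 ⇒ p=21, q=1
…
i=4: a=3 ⇒ p=311, q=15
i=5: a=1 ⇒ p=394, q=19
i=6: a=6 ⇒ p=2675, q=129
i=7: a=8 ⇒ p=21794, q=1051
i=8: a=6 ⇒ p=133439, q=6435
i=9: a=1 ⇒ p=155233, q=7486
…
i=11: a=1 ⇒ p=754371, q=36379
i=12: a=2 ⇒ p=2107880, q=101651
i=13: a=1 ⇒ p=2862251, q=138030
→ (2862251, 138030).  Check: 2862251²=8192480787001, 430·138030²=8192480787000, difference 1.
k=2:  x_2 = 2862251·2862251+430·138030·138030 = 16384961574001,  y_2 = 2862251·138030+138030·2862251 = 790153011060
k=3:  x_3 = 2862251·16384961574001+430·138030·790153011060 = 93795745300289010251,  y_3 = 2862251·790153011060+138030·16384961574001 = 4523232492118854090
k=4:  x_4 = 2862251·93795745300289010251+430·138030·4523232492118854090 = 536933931562978654798296001,  y_4 = 2862251·4523232492118854090+138030·93795745300289010251 = 25893253447598574322902120

2862251 138030
16384961574001 790153011060
93795745300289010251 4523232492118854090
536933931562978654798296001 25893253447598574322902120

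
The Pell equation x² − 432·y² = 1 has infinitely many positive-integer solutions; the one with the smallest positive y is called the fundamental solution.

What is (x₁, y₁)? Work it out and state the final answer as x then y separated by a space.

d=432: √d = [20; 1,3,1,1,1,3,1,40] (ℓ=8, even), read p_7/q_7
k=0  a_k=20  p_k/q_k = 20/1
k=1  a_k=1  p_k/q_k = 21/1
k=2  a_k=3  p_k/q_k = 83/4
k=3  a_k=1  p_k/q_k = 104/5
k=4  a_k=1  p_k/q_k = 187/9
…
k=6  a_k=3  p_k/q_k = 1060/51
k=7  a_k=1  p_k/q_k = 1351/65
fundamental: x₁=1351, y₁=65  (since 1825201 − 432·4225 = 1)

1351 65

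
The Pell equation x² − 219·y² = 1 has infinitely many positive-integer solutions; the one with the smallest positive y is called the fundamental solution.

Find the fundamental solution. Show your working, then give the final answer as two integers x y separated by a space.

74 5

√219 → a₀=14, period (1,3,1,28); ℓ=4 even so k=3
i=0: a=14 ⇒ p=14, q=1
i=1: a=1 ⇒ p=15, q=1
i=2: a=3 ⇒ p=59, q=4
i=3: a=1 ⇒ p=74, q=5
→ (74, 5).  Check: 74²=5476, 219·5²=5475, difference 1.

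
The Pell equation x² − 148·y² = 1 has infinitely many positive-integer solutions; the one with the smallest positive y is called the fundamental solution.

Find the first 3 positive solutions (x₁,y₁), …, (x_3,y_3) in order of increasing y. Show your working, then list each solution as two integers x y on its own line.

73 6
10657 876
1555849 127890

d=148: √d = [12; 6,24] (ℓ=2, even), read p_1/q_1
i=0: a=12 ⇒ p=12, q=1
i=1: a=6 ⇒ p=73, q=6
→ (73, 6).  Check: 73²=5329, 148·6²=5328, difference 1.
(73+6√148)^2 = 10657 + 876√148
(73+6√148)^3 = 1555849 + 127890√148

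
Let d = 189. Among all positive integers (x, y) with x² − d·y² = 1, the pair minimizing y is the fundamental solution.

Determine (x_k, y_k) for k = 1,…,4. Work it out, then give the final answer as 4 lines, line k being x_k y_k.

√189 → a₀=13, period (1,2,1,26); ℓ=4 even so k=3
step 0: (13, 1)  from 13·(1,0) + (0,1)
…
step 2: (41, 3)  from 2·(14,1) + (13,1)
step 3: (55, 4)  from 1·(41,3) + (14,1)
fundamental: x₁=55, y₁=4  (since 3025 − 189·16 = 1)
(55+4√189)^2 = 6049 + 440√189
(55+4√189)^3 = 665335 + 48396√189
(55+4√189)^4 = 73180801 + 5323120√189

55 4
6049 440
665335 48396
73180801 5323120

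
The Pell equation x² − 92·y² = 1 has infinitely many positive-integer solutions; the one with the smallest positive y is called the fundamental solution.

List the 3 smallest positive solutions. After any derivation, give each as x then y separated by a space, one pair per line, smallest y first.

d=92: √d = [9; 1,1,2,4,2,1,1,18] (ℓ=8, even), read p_7/q_7
i=0: a=9 ⇒ p=9, q=1
i=1: a=1 ⇒ p=10, q=1
…
i=3: a=2 ⇒ p=48, q=5
i=4: a=4 ⇒ p=211, q=22
i=5: a=2 ⇒ p=470, q=49
i=6: a=1 ⇒ p=681, q=71
i=7: a=1 ⇒ p=1151, q=120
fundamental: x₁=1151, y₁=120  (since 1324801 − 92·14400 = 1)
(1151+120√92)^2 = 2649601 + 276240√92
(1151+120√92)^3 = 6099380351 + 635904360√92

1151 120
2649601 276240
6099380351 635904360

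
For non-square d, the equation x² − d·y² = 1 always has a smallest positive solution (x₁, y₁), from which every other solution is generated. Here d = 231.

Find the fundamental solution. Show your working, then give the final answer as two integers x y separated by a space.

76 5

[15; 5,30] for √231; ℓ=2 ⇒ convergent index 1
k=0  a_k=15  p_k/q_k = 15/1
k=1  a_k=5  p_k/q_k = 76/5
(x₁, y₁) = (76, 5);  76² − 231·5² = 1 ✓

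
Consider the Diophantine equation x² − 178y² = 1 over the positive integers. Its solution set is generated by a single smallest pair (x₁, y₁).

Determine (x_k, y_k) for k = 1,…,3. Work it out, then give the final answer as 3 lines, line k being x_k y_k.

1601 120
5126401 384240
16414734401 1230336360

[13; 2,1,12,1,2,26] for √178; ℓ=6 ⇒ convergent index 5
step 0: (13, 1)  from 13·(1,0) + (0,1)
…
step 4: (547, 41)  from 1·(507,38) + (40,3)
step 5: (1601, 120)  from 2·(547,41) + (507,38)
→ (1601, 120).  Check: 1601²=2563201, 178·120²=2563200, difference 1.
(x_2, y_2) = (1601·1601 + 178·120·120, 1601·120 + 120·1601) = (5126401, 384240)
(x_3, y_3) = (1601·5126401 + 178·120·384240, 1601·384240 + 120·5126401) = (16414734401, 1230336360)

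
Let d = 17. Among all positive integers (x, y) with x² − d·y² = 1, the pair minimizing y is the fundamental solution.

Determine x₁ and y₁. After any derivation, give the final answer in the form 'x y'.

d=17: √d = [4; 8] (ℓ=1, odd), read p_1/q_1
i=0: a=4 ⇒ p=4, q=1
i=1: a=8 ⇒ p=33, q=8
(x₁, y₁) = (33, 8);  33² − 17·8² = 1 ✓

33 8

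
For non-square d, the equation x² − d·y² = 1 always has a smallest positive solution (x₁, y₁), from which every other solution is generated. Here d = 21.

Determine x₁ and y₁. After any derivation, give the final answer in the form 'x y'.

√21 = [4; 1,1,2,1,1,8, …], period ℓ=6 (even) → k=5
a_0=4:  p_0=4·1+0=4,  q_0=4·0+1=1
…
a_2=1:  p_2=1·5+4=9,  q_2=1·1+1=2
…
a_4=1:  p_4=1·23+9=32,  q_4=1·5+2=7
a_5=1:  p_5=1·32+23=55,  q_5=1·7+5=12
(x₁, y₁) = (55, 12);  55² − 21·12² = 1 ✓

55 12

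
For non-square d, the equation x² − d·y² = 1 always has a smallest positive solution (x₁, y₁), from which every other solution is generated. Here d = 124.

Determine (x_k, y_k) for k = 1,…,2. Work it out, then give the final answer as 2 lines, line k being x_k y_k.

[11; 7,2,1,1,1,…,2,7,22] for √124; ℓ=16 ⇒ convergent index 15
step 0: (11, 1)  from 11·(1,0) + (0,1)
…
step 8: (14543, 1306)  from 4·(3040,273) + (2383,214)
…
step 12: (152167, 13665)  from 1·(84875,7622) + (67292,6043)
step 13: (237042, 21287)  from 1·(152167,13665) + (84875,7622)
step 14: (626251, 56239)  from 2·(237042,21287) + (152167,13665)
step 15: (4620799, 414960)  from 7·(626251,56239) + (237042,21287)
→ (4620799, 414960).  Check: 4620799²=21351783398401, 124·414960²=21351783398400, difference 1.
(4620799+414960√124)^2 = 42703566796801 + 3834893506080√124

4620799 414960
42703566796801 3834893506080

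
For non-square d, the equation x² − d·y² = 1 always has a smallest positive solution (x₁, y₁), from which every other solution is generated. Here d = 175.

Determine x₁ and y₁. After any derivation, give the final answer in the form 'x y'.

2024 153

√175 → a₀=13, period (4,2,1,2,4,26); ℓ=6 even so k=5
k=0  a_k=13  p_k/q_k = 13/1
…
k=2  a_k=2  p_k/q_k = 119/9
k=3  a_k=1  p_k/q_k = 172/13
k=4  a_k=2  p_k/q_k = 463/35
k=5  a_k=4  p_k/q_k = 2024/153
(x₁, y₁) = (2024, 153);  2024² − 175·153² = 1 ✓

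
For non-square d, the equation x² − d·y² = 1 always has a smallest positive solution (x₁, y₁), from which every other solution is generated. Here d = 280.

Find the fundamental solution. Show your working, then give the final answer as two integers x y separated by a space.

√280 → a₀=16, period (1,2,1,2,1,32); ℓ=6 even so k=5
i=0: a=16 ⇒ p=16, q=1
…
i=3: a=1 ⇒ p=67, q=4
i=4: a=2 ⇒ p=184, q=11
i=5: a=1 ⇒ p=251, q=15
fundamental: x₁=251, y₁=15  (since 63001 − 280·225 = 1)

251 15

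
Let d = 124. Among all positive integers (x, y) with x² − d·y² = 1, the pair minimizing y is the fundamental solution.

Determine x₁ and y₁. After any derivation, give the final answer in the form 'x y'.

d=124: √d = [11; 7,2,1,1,1,…,2,7,22] (ℓ=16, even), read p_15/q_15
step 0: (11, 1)  from 11·(1,0) + (0,1)
step 1: (78, 7)  from 7·(11,1) + (1,0)
step 2: (167, 15)  from 2·(78,7) + (11,1)
step 3: (245, 22)  from 1·(167,15) + (78,7)
step 4: (412, 37)  from 1·(245,22) + (167,15)
…
step 6: (2383, 214)  from 3·(657,59) + (412,37)
step 7: (3040, 273)  from 1·(2383,214) + (657,59)
step 8: (14543, 1306)  from 4·(3040,273) + (2383,214)
step 9: (17583, 1579)  from 1·(14543,1306) + (3040,273)
step 10: (67292, 6043)  from 3·(17583,1579) + (14543,1306)
…
step 14: (626251, 56239)  from 2·(237042,21287) + (152167,13665)
step 15: (4620799, 414960)  from 7·(626251,56239) + (237042,21287)
fundamental: x₁=4620799, y₁=414960  (since 21351783398401 − 124·172191801600 = 1)

4620799 414960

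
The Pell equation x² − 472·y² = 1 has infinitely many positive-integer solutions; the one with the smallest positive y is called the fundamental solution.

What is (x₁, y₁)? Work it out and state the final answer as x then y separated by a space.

d=472: √d = [21; 1,2,1,1,1,…,2,1,42] (ℓ=14, even), read p_13/q_13
a_0=21:  p_0=21·1+0=21,  q_0=21·0+1=1
a_1=1:  p_1=1·21+1=22,  q_1=1·1+0=1
a_2=2:  p_2=2·22+21=65,  q_2=2·1+1=3
a_3=1:  p_3=1·65+22=87,  q_3=1·3+1=4
a_4=1:  p_4=1·87+65=152,  q_4=1·4+3=7
a_5=1:  p_5=1·152+87=239,  q_5=1·7+4=11
a_6=4:  p_6=4·239+152=1108,  q_6=4·11+7=51
a_7=5:  p_7=5·1108+239=5779,  q_7=5·51+11=266
…
a_9=1:  p_9=1·24224+5779=30003,  q_9=1·1115+266=1381
…
a_11=1:  p_11=1·54227+30003=84230,  q_11=1·2496+1381=3877
a_12=2:  p_12=2·84230+54227=222687,  q_12=2·3877+2496=10250
a_13=1:  p_13=1·222687+84230=306917,  q_13=1·10250+3877=14127
→ (306917, 14127).  Check: 306917²=94198044889, 472·14127²=94198044888, difference 1.

306917 14127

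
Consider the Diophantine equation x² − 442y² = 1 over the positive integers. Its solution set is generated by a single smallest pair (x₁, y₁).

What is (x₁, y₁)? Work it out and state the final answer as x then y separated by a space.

[21; 42] for √442; ℓ=1 ⇒ convergent index 1
step 0: (21, 1)  from 21·(1,0) + (0,1)
step 1: (883, 42)  from 42·(21,1) + (1,0)
(x₁, y₁) = (883, 42);  883² − 442·42² = 1 ✓

883 42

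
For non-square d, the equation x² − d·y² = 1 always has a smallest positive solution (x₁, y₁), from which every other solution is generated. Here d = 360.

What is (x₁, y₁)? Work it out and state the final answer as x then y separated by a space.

19 1

d=360: √d = [18; 1,36] (ℓ=2, even), read p_1/q_1
step 0: (18, 1)  from 18·(1,0) + (0,1)
step 1: (19, 1)  from 1·(18,1) + (1,0)
fundamental: x₁=19, y₁=1  (since 361 − 360·1 = 1)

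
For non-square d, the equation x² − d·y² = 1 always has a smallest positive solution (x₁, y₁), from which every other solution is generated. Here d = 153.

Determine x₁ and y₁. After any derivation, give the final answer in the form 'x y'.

2177 176

[12; 2,1,2,2,2,1,2,24] for √153; ℓ=8 ⇒ convergent index 7
a_0=12:  p_0=12·1+0=12,  q_0=12·0+1=1
…
a_2=1:  p_2=1·25+12=37,  q_2=1·2+1=3
…
a_6=1:  p_6=1·569+235=804,  q_6=1·46+19=65
a_7=2:  p_7=2·804+569=2177,  q_7=2·65+46=176
→ (2177, 176).  Check: 2177²=4739329, 153·176²=4739328, difference 1.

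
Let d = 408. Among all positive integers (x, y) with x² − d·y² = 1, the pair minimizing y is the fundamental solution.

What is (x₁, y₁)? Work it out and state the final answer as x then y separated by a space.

101 5

d=408: √d = [20; 5,40] (ℓ=2, even), read p_1/q_1
i=0: a=20 ⇒ p=20, q=1
i=1: a=5 ⇒ p=101, q=5
fundamental: x₁=101, y₁=5  (since 10201 − 408·25 = 1)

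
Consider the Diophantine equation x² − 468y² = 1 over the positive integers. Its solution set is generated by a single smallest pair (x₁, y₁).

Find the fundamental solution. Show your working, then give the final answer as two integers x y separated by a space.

649 30

d=468: √d = [21; 1,1,1,2,1,1,1,42] (ℓ=8, even), read p_7/q_7
step 0: (21, 1)  from 21·(1,0) + (0,1)
…
step 2: (43, 2)  from 1·(22,1) + (21,1)
…
step 4: (173, 8)  from 2·(65,3) + (43,2)
…
step 6: (411, 19)  from 1·(238,11) + (173,8)
step 7: (649, 30)  from 1·(411,19) + (238,11)
(x₁, y₁) = (649, 30);  649² − 468·30² = 1 ✓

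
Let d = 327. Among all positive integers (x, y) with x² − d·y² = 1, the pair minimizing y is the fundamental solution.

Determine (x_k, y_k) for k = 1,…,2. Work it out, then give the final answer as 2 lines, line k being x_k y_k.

d=327: √d = [18; 12,36] (ℓ=2, even), read p_1/q_1
k=0  a_k=18  p_k/q_k = 18/1
k=1  a_k=12  p_k/q_k = 217/12
(x₁, y₁) = (217, 12);  217² − 327·12² = 1 ✓
k=2:  x_2 = 217·217+327·12·12 = 94177,  y_2 = 217·12+12·217 = 5208

217 12
94177 5208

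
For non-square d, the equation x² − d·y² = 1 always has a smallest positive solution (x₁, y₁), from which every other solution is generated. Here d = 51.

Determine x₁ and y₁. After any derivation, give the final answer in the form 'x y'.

d=51: √d = [7; 7,14] (ℓ=2, even), read p_1/q_1
a_0=7:  p_0=7·1+0=7,  q_0=7·0+1=1
a_1=7:  p_1=7·7+1=50,  q_1=7·1+0=7
(x₁, y₁) = (50, 7);  50² − 51·7² = 1 ✓

50 7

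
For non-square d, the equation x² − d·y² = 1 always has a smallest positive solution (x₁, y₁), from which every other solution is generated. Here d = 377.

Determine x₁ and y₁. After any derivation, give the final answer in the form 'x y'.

[19; 2,2,2,38] for √377; ℓ=4 ⇒ convergent index 3
a_0=19:  p_0=19·1+0=19,  q_0=19·0+1=1
…
a_2=2:  p_2=2·39+19=97,  q_2=2·2+1=5
a_3=2:  p_3=2·97+39=233,  q_3=2·5+2=12
(x₁, y₁) = (233, 12);  233² − 377·12² = 1 ✓

233 12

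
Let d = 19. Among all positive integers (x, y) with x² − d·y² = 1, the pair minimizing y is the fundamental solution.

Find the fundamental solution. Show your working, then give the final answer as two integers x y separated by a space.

170 39

[4; 2,1,3,1,2,8] for √19; ℓ=6 ⇒ convergent index 5
a_0=4:  p_0=4·1+0=4,  q_0=4·0+1=1
a_1=2:  p_1=2·4+1=9,  q_1=2·1+0=2
…
a_4=1:  p_4=1·48+13=61,  q_4=1·11+3=14
a_5=2:  p_5=2·61+48=170,  q_5=2·14+11=39
(x₁, y₁) = (170, 39);  170² − 19·39² = 1 ✓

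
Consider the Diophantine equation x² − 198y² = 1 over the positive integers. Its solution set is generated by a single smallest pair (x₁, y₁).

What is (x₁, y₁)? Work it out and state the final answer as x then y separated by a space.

√198 = [14; 14,28, …], period ℓ=2 (even) → k=1
step 0: (14, 1)  from 14·(1,0) + (0,1)
step 1: (197, 14)  from 14·(14,1) + (1,0)
(x₁, y₁) = (197, 14);  197² − 198·14² = 1 ✓

197 14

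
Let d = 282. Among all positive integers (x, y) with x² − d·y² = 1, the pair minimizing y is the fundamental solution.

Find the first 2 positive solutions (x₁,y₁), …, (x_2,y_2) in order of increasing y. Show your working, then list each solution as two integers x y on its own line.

√282 → a₀=16, period (1,3,1,4,1,3,1,32); ℓ=8 even so k=7
step 0: (16, 1)  from 16·(1,0) + (0,1)
step 1: (17, 1)  from 1·(16,1) + (1,0)
step 2: (67, 4)  from 3·(17,1) + (16,1)
step 3: (84, 5)  from 1·(67,4) + (17,1)
step 4: (403, 24)  from 4·(84,5) + (67,4)
step 5: (487, 29)  from 1·(403,24) + (84,5)
step 6: (1864, 111)  from 3·(487,29) + (403,24)
step 7: (2351, 140)  from 1·(1864,111) + (487,29)
→ (2351, 140).  Check: 2351²=5527201, 282·140²=5527200, difference 1.
k=2:  x_2 = 2351·2351+282·140·140 = 11054401,  y_2 = 2351·140+140·2351 = 658280

2351 140
11054401 658280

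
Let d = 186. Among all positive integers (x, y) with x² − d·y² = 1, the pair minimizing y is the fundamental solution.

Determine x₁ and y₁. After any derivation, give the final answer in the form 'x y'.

d=186: √d = [13; 1,1,1,3,4,3,1,1,1,26] (ℓ=10, even), read p_9/q_9
k=0  a_k=13  p_k/q_k = 13/1
k=1  a_k=1  p_k/q_k = 14/1
k=2  a_k=1  p_k/q_k = 27/2
…
k=4  a_k=3  p_k/q_k = 150/11
…
k=7  a_k=1  p_k/q_k = 2714/199
k=8  a_k=1  p_k/q_k = 4787/351
k=9  a_k=1  p_k/q_k = 7501/550
(x₁, y₁) = (7501, 550);  7501² − 186·550² = 1 ✓

7501 550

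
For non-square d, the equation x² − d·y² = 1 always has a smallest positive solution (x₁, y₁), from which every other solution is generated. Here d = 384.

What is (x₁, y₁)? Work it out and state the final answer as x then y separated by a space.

√384 → a₀=19, period (1,1,2,9,2,1,1,38); ℓ=8 even so k=7
step 0: (19, 1)  from 19·(1,0) + (0,1)
…
step 6: (2861, 146)  from 1·(1940,99) + (921,47)
step 7: (4801, 245)  from 1·(2861,146) + (1940,99)
(x₁, y₁) = (4801, 245);  4801² − 384·245² = 1 ✓

4801 245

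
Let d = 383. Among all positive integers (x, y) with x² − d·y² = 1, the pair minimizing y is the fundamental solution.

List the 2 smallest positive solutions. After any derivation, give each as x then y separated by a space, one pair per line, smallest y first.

d=383: √d = [19; 1,1,3,19,3,1,1,38] (ℓ=8, even), read p_7/q_7
a_0=19:  p_0=19·1+0=19,  q_0=19·0+1=1
…
a_3=3:  p_3=3·39+20=137,  q_3=3·2+1=7
…
a_5=3:  p_5=3·2642+137=8063,  q_5=3·135+7=412
a_6=1:  p_6=1·8063+2642=10705,  q_6=1·412+135=547
a_7=1:  p_7=1·10705+8063=18768,  q_7=1·547+412=959
fundamental: x₁=18768, y₁=959  (since 352237824 − 383·919681 = 1)
n=2: (18768,959)∘(18768,959) = (18768·18768+383·959·959, 18768·959+959·18768) = (704475647,35997024)

18768 959
704475647 35997024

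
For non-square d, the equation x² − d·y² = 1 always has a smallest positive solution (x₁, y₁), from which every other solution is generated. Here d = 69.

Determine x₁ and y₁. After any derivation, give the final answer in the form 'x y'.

7775 936

√69 → a₀=8, period (3,3,1,4,1,3,3,16); ℓ=8 even so k=7
a_0=8:  p_0=8·1+0=8,  q_0=8·0+1=1
a_1=3:  p_1=3·8+1=25,  q_1=3·1+0=3
a_2=3:  p_2=3·25+8=83,  q_2=3·3+1=10
a_3=1:  p_3=1·83+25=108,  q_3=1·10+3=13
a_4=4:  p_4=4·108+83=515,  q_4=4·13+10=62
…
a_6=3:  p_6=3·623+515=2384,  q_6=3·75+62=287
a_7=3:  p_7=3·2384+623=7775,  q_7=3·287+75=936
→ (7775, 936).  Check: 7775²=60450625, 69·936²=60450624, difference 1.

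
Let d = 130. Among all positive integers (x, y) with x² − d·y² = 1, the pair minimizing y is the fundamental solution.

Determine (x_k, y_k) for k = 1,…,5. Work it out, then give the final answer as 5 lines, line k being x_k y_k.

√130 → a₀=11, period (2,2,22); ℓ=3 odd so k=5
k=0  a_k=11  p_k/q_k = 11/1
…
k=4  a_k=2  p_k/q_k = 2611/229
k=5  a_k=2  p_k/q_k = 6499/570
→ (6499, 570).  Check: 6499²=42237001, 130·570²=42237000, difference 1.
(6499+570√130)^2 = 84474001 + 7408860√130
(6499+570√130)^3 = 1097993058499 + 96300361710√130
(6499+570√130)^4 = 14271713689896001 + 1251712094097720√130
(6499+570√130)^5 = 185503733443275162499 + 16269753702781802850√130

6499 570
84474001 7408860
1097993058499 96300361710
14271713689896001 1251712094097720
185503733443275162499 16269753702781802850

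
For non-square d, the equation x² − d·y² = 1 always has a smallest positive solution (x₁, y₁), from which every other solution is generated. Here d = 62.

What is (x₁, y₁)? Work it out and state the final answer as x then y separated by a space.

63 8

[7; 1,6,1,14] for √62; ℓ=4 ⇒ convergent index 3
i=0: a=7 ⇒ p=7, q=1
…
i=2: a=6 ⇒ p=55, q=7
i=3: a=1 ⇒ p=63, q=8
→ (63, 8).  Check: 63²=3969, 62·8²=3968, difference 1.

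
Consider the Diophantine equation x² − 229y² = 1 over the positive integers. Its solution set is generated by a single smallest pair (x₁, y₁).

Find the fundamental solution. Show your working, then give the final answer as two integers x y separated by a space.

5848201 386460

d=229: √d = [15; 7,1,1,7,30] (ℓ=5, odd), read p_9/q_9
step 0: (15, 1)  from 15·(1,0) + (0,1)
…
step 2: (121, 8)  from 1·(106,7) + (15,1)
…
step 6: (362399, 23948)  from 7·(51527,3405) + (1710,113)
…
step 8: (776325, 51301)  from 1·(413926,27353) + (362399,23948)
step 9: (5848201, 386460)  from 7·(776325,51301) + (413926,27353)
fundamental: x₁=5848201, y₁=386460  (since 34201454936401 − 229·149351331600 = 1)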